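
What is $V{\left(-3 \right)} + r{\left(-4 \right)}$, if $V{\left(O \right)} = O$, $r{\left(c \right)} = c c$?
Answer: $13$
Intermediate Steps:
$r{\left(c \right)} = c^{2}$
$V{\left(-3 \right)} + r{\left(-4 \right)} = -3 + \left(-4\right)^{2} = -3 + 16 = 13$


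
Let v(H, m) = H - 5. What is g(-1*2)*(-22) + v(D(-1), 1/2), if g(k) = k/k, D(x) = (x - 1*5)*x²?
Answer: -33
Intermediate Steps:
D(x) = x²*(-5 + x) (D(x) = (x - 5)*x² = (-5 + x)*x² = x²*(-5 + x))
v(H, m) = -5 + H
g(k) = 1
g(-1*2)*(-22) + v(D(-1), 1/2) = 1*(-22) + (-5 + (-1)²*(-5 - 1)) = -22 + (-5 + 1*(-6)) = -22 + (-5 - 6) = -22 - 11 = -33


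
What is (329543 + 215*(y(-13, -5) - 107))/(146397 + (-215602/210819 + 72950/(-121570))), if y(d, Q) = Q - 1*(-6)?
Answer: 786185418114999/375200603973332 ≈ 2.0954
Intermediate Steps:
y(d, Q) = 6 + Q (y(d, Q) = Q + 6 = 6 + Q)
(329543 + 215*(y(-13, -5) - 107))/(146397 + (-215602/210819 + 72950/(-121570))) = (329543 + 215*((6 - 5) - 107))/(146397 + (-215602/210819 + 72950/(-121570))) = (329543 + 215*(1 - 107))/(146397 + (-215602*1/210819 + 72950*(-1/121570))) = (329543 + 215*(-106))/(146397 + (-215602/210819 - 7295/12157)) = (329543 - 22790)/(146397 - 4158998119/2562926583) = 306753/(375200603973332/2562926583) = 306753*(2562926583/375200603973332) = 786185418114999/375200603973332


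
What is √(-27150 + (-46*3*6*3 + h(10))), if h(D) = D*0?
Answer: I*√29634 ≈ 172.15*I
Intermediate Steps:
h(D) = 0
√(-27150 + (-46*3*6*3 + h(10))) = √(-27150 + (-46*3*6*3 + 0)) = √(-27150 + (-828*3 + 0)) = √(-27150 + (-46*54 + 0)) = √(-27150 + (-2484 + 0)) = √(-27150 - 2484) = √(-29634) = I*√29634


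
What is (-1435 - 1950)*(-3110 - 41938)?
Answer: 152487480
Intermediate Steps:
(-1435 - 1950)*(-3110 - 41938) = -3385*(-45048) = 152487480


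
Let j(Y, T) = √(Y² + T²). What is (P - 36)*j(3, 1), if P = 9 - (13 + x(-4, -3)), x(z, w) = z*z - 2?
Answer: -54*√10 ≈ -170.76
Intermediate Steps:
x(z, w) = -2 + z² (x(z, w) = z² - 2 = -2 + z²)
j(Y, T) = √(T² + Y²)
P = -18 (P = 9 - (13 + (-2 + (-4)²)) = 9 - (13 + (-2 + 16)) = 9 - (13 + 14) = 9 - 1*27 = 9 - 27 = -18)
(P - 36)*j(3, 1) = (-18 - 36)*√(1² + 3²) = -54*√(1 + 9) = -54*√10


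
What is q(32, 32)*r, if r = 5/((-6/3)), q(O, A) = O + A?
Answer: -160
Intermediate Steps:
q(O, A) = A + O
r = -5/2 (r = 5/((-6*1/3)) = 5/(-2) = 5*(-1/2) = -5/2 ≈ -2.5000)
q(32, 32)*r = (32 + 32)*(-5/2) = 64*(-5/2) = -160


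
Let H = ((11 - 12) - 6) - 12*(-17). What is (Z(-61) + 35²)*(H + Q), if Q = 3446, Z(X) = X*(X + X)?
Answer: 31573881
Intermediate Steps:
Z(X) = 2*X² (Z(X) = X*(2*X) = 2*X²)
H = 197 (H = (-1 - 6) + 204 = -7 + 204 = 197)
(Z(-61) + 35²)*(H + Q) = (2*(-61)² + 35²)*(197 + 3446) = (2*3721 + 1225)*3643 = (7442 + 1225)*3643 = 8667*3643 = 31573881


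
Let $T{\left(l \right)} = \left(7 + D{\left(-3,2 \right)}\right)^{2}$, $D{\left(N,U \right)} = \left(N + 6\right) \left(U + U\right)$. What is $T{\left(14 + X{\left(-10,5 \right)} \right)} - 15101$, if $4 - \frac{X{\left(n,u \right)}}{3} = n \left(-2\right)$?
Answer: $-14740$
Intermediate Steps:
$D{\left(N,U \right)} = 2 U \left(6 + N\right)$ ($D{\left(N,U \right)} = \left(6 + N\right) 2 U = 2 U \left(6 + N\right)$)
$X{\left(n,u \right)} = 12 + 6 n$ ($X{\left(n,u \right)} = 12 - 3 n \left(-2\right) = 12 - 3 \left(- 2 n\right) = 12 + 6 n$)
$T{\left(l \right)} = 361$ ($T{\left(l \right)} = \left(7 + 2 \cdot 2 \left(6 - 3\right)\right)^{2} = \left(7 + 2 \cdot 2 \cdot 3\right)^{2} = \left(7 + 12\right)^{2} = 19^{2} = 361$)
$T{\left(14 + X{\left(-10,5 \right)} \right)} - 15101 = 361 - 15101 = -14740$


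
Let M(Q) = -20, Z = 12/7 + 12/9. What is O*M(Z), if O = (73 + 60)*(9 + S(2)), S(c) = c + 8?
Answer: -50540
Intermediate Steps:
S(c) = 8 + c
Z = 64/21 (Z = 12*(1/7) + 12*(1/9) = 12/7 + 4/3 = 64/21 ≈ 3.0476)
O = 2527 (O = (73 + 60)*(9 + (8 + 2)) = 133*(9 + 10) = 133*19 = 2527)
O*M(Z) = 2527*(-20) = -50540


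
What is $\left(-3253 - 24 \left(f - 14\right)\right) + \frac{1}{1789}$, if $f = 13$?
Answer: $- \frac{5776680}{1789} \approx -3229.0$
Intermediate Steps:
$\left(-3253 - 24 \left(f - 14\right)\right) + \frac{1}{1789} = \left(-3253 - 24 \left(13 - 14\right)\right) + \frac{1}{1789} = \left(-3253 - -24\right) + \frac{1}{1789} = \left(-3253 + 24\right) + \frac{1}{1789} = -3229 + \frac{1}{1789} = - \frac{5776680}{1789}$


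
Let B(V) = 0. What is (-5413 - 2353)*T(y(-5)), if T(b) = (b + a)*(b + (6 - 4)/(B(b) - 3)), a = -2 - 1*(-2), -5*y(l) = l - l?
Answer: 0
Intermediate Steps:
y(l) = 0 (y(l) = -(l - l)/5 = -⅕*0 = 0)
a = 0 (a = -2 + 2 = 0)
T(b) = b*(-⅔ + b) (T(b) = (b + 0)*(b + (6 - 4)/(0 - 3)) = b*(b + 2/(-3)) = b*(b + 2*(-⅓)) = b*(b - ⅔) = b*(-⅔ + b))
(-5413 - 2353)*T(y(-5)) = (-5413 - 2353)*((⅓)*0*(-2 + 3*0)) = -7766*0*(-2 + 0)/3 = -7766*0*(-2)/3 = -7766*0 = 0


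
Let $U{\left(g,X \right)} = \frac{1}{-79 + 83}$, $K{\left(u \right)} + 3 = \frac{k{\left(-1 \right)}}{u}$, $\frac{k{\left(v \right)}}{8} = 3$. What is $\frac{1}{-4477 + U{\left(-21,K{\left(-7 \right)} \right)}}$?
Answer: $- \frac{4}{17907} \approx -0.00022338$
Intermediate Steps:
$k{\left(v \right)} = 24$ ($k{\left(v \right)} = 8 \cdot 3 = 24$)
$K{\left(u \right)} = -3 + \frac{24}{u}$
$U{\left(g,X \right)} = \frac{1}{4}$
$\frac{1}{-4477 + U{\left(-21,K{\left(-7 \right)} \right)}} = \frac{1}{-4477 + \frac{1}{4}} = \frac{1}{- \frac{17907}{4}} = - \frac{4}{17907}$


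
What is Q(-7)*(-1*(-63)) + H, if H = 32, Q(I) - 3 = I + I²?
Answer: 2867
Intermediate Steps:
Q(I) = 3 + I + I² (Q(I) = 3 + (I + I²) = 3 + I + I²)
Q(-7)*(-1*(-63)) + H = (3 - 7 + (-7)²)*(-1*(-63)) + 32 = (3 - 7 + 49)*63 + 32 = 45*63 + 32 = 2835 + 32 = 2867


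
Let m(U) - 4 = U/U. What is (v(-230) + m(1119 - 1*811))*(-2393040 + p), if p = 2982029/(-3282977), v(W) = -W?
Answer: -1846230091595615/3282977 ≈ -5.6236e+8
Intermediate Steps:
m(U) = 5 (m(U) = 4 + U/U = 4 + 1 = 5)
p = -2982029/3282977 (p = 2982029*(-1/3282977) = -2982029/3282977 ≈ -0.90833)
(v(-230) + m(1119 - 1*811))*(-2393040 + p) = (-1*(-230) + 5)*(-2393040 - 2982029/3282977) = (230 + 5)*(-7856298262109/3282977) = 235*(-7856298262109/3282977) = -1846230091595615/3282977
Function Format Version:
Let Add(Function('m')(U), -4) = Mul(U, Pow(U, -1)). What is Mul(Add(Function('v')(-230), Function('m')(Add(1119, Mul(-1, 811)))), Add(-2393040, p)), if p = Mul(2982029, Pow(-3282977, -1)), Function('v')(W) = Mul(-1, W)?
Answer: Rational(-1846230091595615, 3282977) ≈ -5.6236e+8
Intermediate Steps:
Function('m')(U) = 5 (Function('m')(U) = Add(4, Mul(U, Pow(U, -1))) = Add(4, 1) = 5)
p = Rational(-2982029, 3282977) (p = Mul(2982029, Rational(-1, 3282977)) = Rational(-2982029, 3282977) ≈ -0.90833)
Mul(Add(Function('v')(-230), Function('m')(Add(1119, Mul(-1, 811)))), Add(-2393040, p)) = Mul(Add(Mul(-1, -230), 5), Add(-2393040, Rational(-2982029, 3282977))) = Mul(Add(230, 5), Rational(-7856298262109, 3282977)) = Mul(235, Rational(-7856298262109, 3282977)) = Rational(-1846230091595615, 3282977)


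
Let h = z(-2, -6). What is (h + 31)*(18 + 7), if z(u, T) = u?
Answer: 725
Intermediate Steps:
h = -2
(h + 31)*(18 + 7) = (-2 + 31)*(18 + 7) = 29*25 = 725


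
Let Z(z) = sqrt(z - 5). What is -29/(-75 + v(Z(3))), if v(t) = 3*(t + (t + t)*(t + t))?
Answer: 29*I/(3*(sqrt(2) + 33*I)) ≈ 0.29239 + 0.01253*I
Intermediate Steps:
Z(z) = sqrt(-5 + z)
v(t) = 3*t + 12*t**2 (v(t) = 3*(t + (2*t)*(2*t)) = 3*(t + 4*t**2) = 3*t + 12*t**2)
-29/(-75 + v(Z(3))) = -29/(-75 + 3*sqrt(-5 + 3)*(1 + 4*sqrt(-5 + 3))) = -29/(-75 + 3*sqrt(-2)*(1 + 4*sqrt(-2))) = -29/(-75 + 3*(I*sqrt(2))*(1 + 4*(I*sqrt(2)))) = -29/(-75 + 3*(I*sqrt(2))*(1 + 4*I*sqrt(2))) = -29/(-75 + 3*I*sqrt(2)*(1 + 4*I*sqrt(2)))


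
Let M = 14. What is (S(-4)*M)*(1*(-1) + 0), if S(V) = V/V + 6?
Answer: -98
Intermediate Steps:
S(V) = 7 (S(V) = 1 + 6 = 7)
(S(-4)*M)*(1*(-1) + 0) = (7*14)*(1*(-1) + 0) = 98*(-1 + 0) = 98*(-1) = -98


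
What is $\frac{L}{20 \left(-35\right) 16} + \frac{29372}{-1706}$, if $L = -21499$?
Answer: $- \frac{146144553}{9553600} \approx -15.297$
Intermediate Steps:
$\frac{L}{20 \left(-35\right) 16} + \frac{29372}{-1706} = - \frac{21499}{20 \left(-35\right) 16} + \frac{29372}{-1706} = - \frac{21499}{\left(-700\right) 16} + 29372 \left(- \frac{1}{1706}\right) = - \frac{21499}{-11200} - \frac{14686}{853} = \left(-21499\right) \left(- \frac{1}{11200}\right) - \frac{14686}{853} = \frac{21499}{11200} - \frac{14686}{853} = - \frac{146144553}{9553600}$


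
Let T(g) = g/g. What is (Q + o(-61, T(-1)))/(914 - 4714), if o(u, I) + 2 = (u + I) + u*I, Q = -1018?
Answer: 1141/3800 ≈ 0.30026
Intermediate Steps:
T(g) = 1
o(u, I) = -2 + I + u + I*u (o(u, I) = -2 + ((u + I) + u*I) = -2 + ((I + u) + I*u) = -2 + (I + u + I*u) = -2 + I + u + I*u)
(Q + o(-61, T(-1)))/(914 - 4714) = (-1018 + (-2 + 1 - 61 + 1*(-61)))/(914 - 4714) = (-1018 + (-2 + 1 - 61 - 61))/(-3800) = (-1018 - 123)*(-1/3800) = -1141*(-1/3800) = 1141/3800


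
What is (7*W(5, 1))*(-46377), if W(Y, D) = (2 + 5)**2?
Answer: -15907311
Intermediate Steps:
W(Y, D) = 49 (W(Y, D) = 7**2 = 49)
(7*W(5, 1))*(-46377) = (7*49)*(-46377) = 343*(-46377) = -15907311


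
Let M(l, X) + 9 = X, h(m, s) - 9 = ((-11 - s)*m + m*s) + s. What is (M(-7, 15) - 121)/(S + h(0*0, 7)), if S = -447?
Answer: 115/431 ≈ 0.26682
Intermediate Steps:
h(m, s) = 9 + s + m*s + m*(-11 - s) (h(m, s) = 9 + (((-11 - s)*m + m*s) + s) = 9 + ((m*(-11 - s) + m*s) + s) = 9 + ((m*s + m*(-11 - s)) + s) = 9 + (s + m*s + m*(-11 - s)) = 9 + s + m*s + m*(-11 - s))
M(l, X) = -9 + X
(M(-7, 15) - 121)/(S + h(0*0, 7)) = ((-9 + 15) - 121)/(-447 + (9 + 7 - 0*0)) = (6 - 121)/(-447 + (9 + 7 - 11*0)) = -115/(-447 + (9 + 7 + 0)) = -115/(-447 + 16) = -115/(-431) = -115*(-1/431) = 115/431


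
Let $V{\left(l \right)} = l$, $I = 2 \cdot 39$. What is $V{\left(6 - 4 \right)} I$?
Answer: $156$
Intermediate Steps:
$I = 78$
$V{\left(6 - 4 \right)} I = \left(6 - 4\right) 78 = 2 \cdot 78 = 156$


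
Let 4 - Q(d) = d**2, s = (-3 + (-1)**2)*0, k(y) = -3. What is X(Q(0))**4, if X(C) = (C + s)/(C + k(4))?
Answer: 256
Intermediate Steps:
s = 0 (s = (-3 + 1)*0 = -2*0 = 0)
Q(d) = 4 - d**2
X(C) = C/(-3 + C) (X(C) = (C + 0)/(C - 3) = C/(-3 + C))
X(Q(0))**4 = ((4 - 1*0**2)/(-3 + (4 - 1*0**2)))**4 = ((4 - 1*0)/(-3 + (4 - 1*0)))**4 = ((4 + 0)/(-3 + (4 + 0)))**4 = (4/(-3 + 4))**4 = (4/1)**4 = (4*1)**4 = 4**4 = 256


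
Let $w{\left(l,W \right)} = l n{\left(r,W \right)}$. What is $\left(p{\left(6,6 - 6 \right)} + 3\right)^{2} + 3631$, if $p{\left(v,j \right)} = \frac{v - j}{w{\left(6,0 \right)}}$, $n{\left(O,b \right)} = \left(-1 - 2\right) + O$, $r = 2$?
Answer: $3635$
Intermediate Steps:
$n{\left(O,b \right)} = -3 + O$
$w{\left(l,W \right)} = - l$ ($w{\left(l,W \right)} = l \left(-3 + 2\right) = l \left(-1\right) = - l$)
$p{\left(v,j \right)} = - \frac{v}{6} + \frac{j}{6}$ ($p{\left(v,j \right)} = \frac{v - j}{\left(-1\right) 6} = \frac{v - j}{-6} = \left(v - j\right) \left(- \frac{1}{6}\right) = - \frac{v}{6} + \frac{j}{6}$)
$\left(p{\left(6,6 - 6 \right)} + 3\right)^{2} + 3631 = \left(\left(\left(- \frac{1}{6}\right) 6 + \frac{6 - 6}{6}\right) + 3\right)^{2} + 3631 = \left(\left(-1 + \frac{6 - 6}{6}\right) + 3\right)^{2} + 3631 = \left(\left(-1 + \frac{1}{6} \cdot 0\right) + 3\right)^{2} + 3631 = \left(\left(-1 + 0\right) + 3\right)^{2} + 3631 = \left(-1 + 3\right)^{2} + 3631 = 2^{2} + 3631 = 4 + 3631 = 3635$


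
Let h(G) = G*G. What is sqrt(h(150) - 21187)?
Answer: sqrt(1313) ≈ 36.235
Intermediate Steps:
h(G) = G**2
sqrt(h(150) - 21187) = sqrt(150**2 - 21187) = sqrt(22500 - 21187) = sqrt(1313)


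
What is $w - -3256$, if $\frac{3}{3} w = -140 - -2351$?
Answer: $5467$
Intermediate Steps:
$w = 2211$ ($w = -140 - -2351 = -140 + 2351 = 2211$)
$w - -3256 = 2211 - -3256 = 2211 + 3256 = 5467$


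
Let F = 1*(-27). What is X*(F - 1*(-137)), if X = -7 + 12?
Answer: 550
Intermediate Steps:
F = -27
X = 5
X*(F - 1*(-137)) = 5*(-27 - 1*(-137)) = 5*(-27 + 137) = 5*110 = 550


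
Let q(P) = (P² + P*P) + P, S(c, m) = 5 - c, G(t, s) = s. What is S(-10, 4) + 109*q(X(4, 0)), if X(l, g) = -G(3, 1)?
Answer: 124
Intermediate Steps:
X(l, g) = -1 (X(l, g) = -1*1 = -1)
q(P) = P + 2*P² (q(P) = (P² + P²) + P = 2*P² + P = P + 2*P²)
S(-10, 4) + 109*q(X(4, 0)) = (5 - 1*(-10)) + 109*(-(1 + 2*(-1))) = (5 + 10) + 109*(-(1 - 2)) = 15 + 109*(-1*(-1)) = 15 + 109*1 = 15 + 109 = 124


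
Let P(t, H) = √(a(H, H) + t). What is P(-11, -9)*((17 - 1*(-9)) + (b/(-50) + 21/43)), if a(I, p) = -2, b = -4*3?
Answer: 28733*I*√13/1075 ≈ 96.37*I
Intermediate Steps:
b = -12
P(t, H) = √(-2 + t)
P(-11, -9)*((17 - 1*(-9)) + (b/(-50) + 21/43)) = √(-2 - 11)*((17 - 1*(-9)) + (-12/(-50) + 21/43)) = √(-13)*((17 + 9) + (-12*(-1/50) + 21*(1/43))) = (I*√13)*(26 + (6/25 + 21/43)) = (I*√13)*(26 + 783/1075) = (I*√13)*(28733/1075) = 28733*I*√13/1075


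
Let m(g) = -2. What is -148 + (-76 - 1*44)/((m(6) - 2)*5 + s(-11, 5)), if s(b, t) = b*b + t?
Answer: -7904/53 ≈ -149.13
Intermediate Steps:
s(b, t) = t + b² (s(b, t) = b² + t = t + b²)
-148 + (-76 - 1*44)/((m(6) - 2)*5 + s(-11, 5)) = -148 + (-76 - 1*44)/((-2 - 2)*5 + (5 + (-11)²)) = -148 + (-76 - 44)/(-4*5 + (5 + 121)) = -148 - 120/(-20 + 126) = -148 - 120/106 = -148 - 120*1/106 = -148 - 60/53 = -7904/53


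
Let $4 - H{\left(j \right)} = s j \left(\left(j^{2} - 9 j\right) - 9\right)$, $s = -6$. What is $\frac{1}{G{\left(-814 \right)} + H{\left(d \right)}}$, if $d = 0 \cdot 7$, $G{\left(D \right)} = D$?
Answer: $- \frac{1}{810} \approx -0.0012346$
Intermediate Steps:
$d = 0$
$H{\left(j \right)} = 4 + 6 j \left(-9 + j^{2} - 9 j\right)$ ($H{\left(j \right)} = 4 - - 6 j \left(\left(j^{2} - 9 j\right) - 9\right) = 4 - - 6 j \left(-9 + j^{2} - 9 j\right) = 4 + 6 j \left(-9 + j^{2} - 9 j\right)$)
$\frac{1}{G{\left(-814 \right)} + H{\left(d \right)}} = \frac{1}{-814 + \left(4 - 0 - 54 \cdot 0^{2} + 6 \cdot 0^{3}\right)} = \frac{1}{-814 + \left(4 + 0 - 0 + 6 \cdot 0\right)} = \frac{1}{-814 + \left(4 + 0 + 0 + 0\right)} = \frac{1}{-814 + 4} = \frac{1}{-810} = - \frac{1}{810}$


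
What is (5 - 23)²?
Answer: 324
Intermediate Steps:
(5 - 23)² = (-18)² = 324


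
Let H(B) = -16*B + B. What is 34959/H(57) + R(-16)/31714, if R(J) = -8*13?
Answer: -184796441/4519245 ≈ -40.891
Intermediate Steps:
R(J) = -104
H(B) = -15*B
34959/H(57) + R(-16)/31714 = 34959/((-15*57)) - 104/31714 = 34959/(-855) - 104*1/31714 = 34959*(-1/855) - 52/15857 = -11653/285 - 52/15857 = -184796441/4519245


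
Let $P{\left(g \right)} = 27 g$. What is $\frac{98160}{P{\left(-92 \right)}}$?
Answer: $- \frac{8180}{207} \approx -39.517$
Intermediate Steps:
$\frac{98160}{P{\left(-92 \right)}} = \frac{98160}{27 \left(-92\right)} = \frac{98160}{-2484} = 98160 \left(- \frac{1}{2484}\right) = - \frac{8180}{207}$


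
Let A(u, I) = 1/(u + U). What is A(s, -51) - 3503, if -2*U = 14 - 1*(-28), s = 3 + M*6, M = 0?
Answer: -63055/18 ≈ -3503.1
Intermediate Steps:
s = 3 (s = 3 + 0*6 = 3 + 0 = 3)
U = -21 (U = -(14 - 1*(-28))/2 = -(14 + 28)/2 = -½*42 = -21)
A(u, I) = 1/(-21 + u) (A(u, I) = 1/(u - 21) = 1/(-21 + u))
A(s, -51) - 3503 = 1/(-21 + 3) - 3503 = 1/(-18) - 3503 = -1/18 - 3503 = -63055/18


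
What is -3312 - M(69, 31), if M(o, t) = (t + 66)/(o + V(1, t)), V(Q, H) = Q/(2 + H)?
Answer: -7547937/2278 ≈ -3313.4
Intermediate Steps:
M(o, t) = (66 + t)/(o + 1/(2 + t)) (M(o, t) = (t + 66)/(o + 1/(2 + t)) = (66 + t)/(o + 1/(2 + t)))
-3312 - M(69, 31) = -3312 - (2 + 31)*(66 + 31)/(1 + 69*(2 + 31)) = -3312 - 33*97/(1 + 69*33) = -3312 - 33*97/(1 + 2277) = -3312 - 33*97/2278 = -3312 - 1*3201/2278 = -3312 - 3201/2278 = -7547937/2278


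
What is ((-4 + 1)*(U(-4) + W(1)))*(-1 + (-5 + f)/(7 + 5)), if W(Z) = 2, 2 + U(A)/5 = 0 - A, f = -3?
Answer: 60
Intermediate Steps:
U(A) = -10 - 5*A (U(A) = -10 + 5*(0 - A) = -10 + 5*(-A) = -10 - 5*A)
((-4 + 1)*(U(-4) + W(1)))*(-1 + (-5 + f)/(7 + 5)) = ((-4 + 1)*((-10 - 5*(-4)) + 2))*(-1 + (-5 - 3)/(7 + 5)) = (-3*((-10 + 20) + 2))*(-1 - 8/12) = (-3*(10 + 2))*(-1 - 8*1/12) = (-3*12)*(-1 - ⅔) = -36*(-5/3) = 60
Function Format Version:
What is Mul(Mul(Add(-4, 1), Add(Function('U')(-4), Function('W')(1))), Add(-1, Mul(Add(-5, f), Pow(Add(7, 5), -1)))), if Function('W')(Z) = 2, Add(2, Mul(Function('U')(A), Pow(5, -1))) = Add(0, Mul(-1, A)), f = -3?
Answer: 60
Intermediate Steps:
Function('U')(A) = Add(-10, Mul(-5, A)) (Function('U')(A) = Add(-10, Mul(5, Add(0, Mul(-1, A)))) = Add(-10, Mul(5, Mul(-1, A))) = Add(-10, Mul(-5, A)))
Mul(Mul(Add(-4, 1), Add(Function('U')(-4), Function('W')(1))), Add(-1, Mul(Add(-5, f), Pow(Add(7, 5), -1)))) = Mul(Mul(Add(-4, 1), Add(Add(-10, Mul(-5, -4)), 2)), Add(-1, Mul(Add(-5, -3), Pow(Add(7, 5), -1)))) = Mul(Mul(-3, Add(Add(-10, 20), 2)), Add(-1, Mul(-8, Pow(12, -1)))) = Mul(Mul(-3, Add(10, 2)), Add(-1, Mul(-8, Rational(1, 12)))) = Mul(Mul(-3, 12), Add(-1, Rational(-2, 3))) = Mul(-36, Rational(-5, 3)) = 60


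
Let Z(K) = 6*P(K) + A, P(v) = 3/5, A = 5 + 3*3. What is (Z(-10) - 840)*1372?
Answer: -5641664/5 ≈ -1.1283e+6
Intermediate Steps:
A = 14 (A = 5 + 9 = 14)
P(v) = ⅗ (P(v) = 3*(⅕) = ⅗)
Z(K) = 88/5 (Z(K) = 6*(⅗) + 14 = 18/5 + 14 = 88/5)
(Z(-10) - 840)*1372 = (88/5 - 840)*1372 = -4112/5*1372 = -5641664/5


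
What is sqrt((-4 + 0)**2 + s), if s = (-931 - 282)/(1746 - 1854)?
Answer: sqrt(8823)/18 ≈ 5.2184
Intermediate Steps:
s = 1213/108 (s = -1213/(-108) = -1213*(-1/108) = 1213/108 ≈ 11.231)
sqrt((-4 + 0)**2 + s) = sqrt((-4 + 0)**2 + 1213/108) = sqrt((-4)**2 + 1213/108) = sqrt(16 + 1213/108) = sqrt(2941/108) = sqrt(8823)/18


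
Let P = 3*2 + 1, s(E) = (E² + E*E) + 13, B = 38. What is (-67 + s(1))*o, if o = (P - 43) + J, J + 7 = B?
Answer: 260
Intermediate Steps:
J = 31 (J = -7 + 38 = 31)
s(E) = 13 + 2*E² (s(E) = (E² + E²) + 13 = 2*E² + 13 = 13 + 2*E²)
P = 7 (P = 6 + 1 = 7)
o = -5 (o = (7 - 43) + 31 = -36 + 31 = -5)
(-67 + s(1))*o = (-67 + (13 + 2*1²))*(-5) = (-67 + (13 + 2*1))*(-5) = (-67 + (13 + 2))*(-5) = (-67 + 15)*(-5) = -52*(-5) = 260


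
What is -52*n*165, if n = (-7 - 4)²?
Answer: -1038180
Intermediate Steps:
n = 121 (n = (-11)² = 121)
-52*n*165 = -52*121*165 = -6292*165 = -1038180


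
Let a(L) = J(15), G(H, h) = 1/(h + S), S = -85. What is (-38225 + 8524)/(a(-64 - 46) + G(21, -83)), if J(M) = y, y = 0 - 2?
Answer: 4989768/337 ≈ 14806.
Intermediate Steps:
y = -2
G(H, h) = 1/(-85 + h) (G(H, h) = 1/(h - 85) = 1/(-85 + h))
J(M) = -2
a(L) = -2
(-38225 + 8524)/(a(-64 - 46) + G(21, -83)) = (-38225 + 8524)/(-2 + 1/(-85 - 83)) = -29701/(-2 + 1/(-168)) = -29701/(-2 - 1/168) = -29701/(-337/168) = -29701*(-168/337) = 4989768/337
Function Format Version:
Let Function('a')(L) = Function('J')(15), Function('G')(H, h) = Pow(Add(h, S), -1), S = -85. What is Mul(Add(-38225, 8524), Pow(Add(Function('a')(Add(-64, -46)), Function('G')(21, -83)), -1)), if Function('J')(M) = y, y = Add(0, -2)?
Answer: Rational(4989768, 337) ≈ 14806.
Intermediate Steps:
y = -2
Function('G')(H, h) = Pow(Add(-85, h), -1) (Function('G')(H, h) = Pow(Add(h, -85), -1) = Pow(Add(-85, h), -1))
Function('J')(M) = -2
Function('a')(L) = -2
Mul(Add(-38225, 8524), Pow(Add(Function('a')(Add(-64, -46)), Function('G')(21, -83)), -1)) = Mul(Add(-38225, 8524), Pow(Add(-2, Pow(Add(-85, -83), -1)), -1)) = Mul(-29701, Pow(Add(-2, Pow(-168, -1)), -1)) = Mul(-29701, Pow(Add(-2, Rational(-1, 168)), -1)) = Mul(-29701, Pow(Rational(-337, 168), -1)) = Mul(-29701, Rational(-168, 337)) = Rational(4989768, 337)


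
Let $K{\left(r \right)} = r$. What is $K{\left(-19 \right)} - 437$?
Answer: $-456$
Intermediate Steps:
$K{\left(-19 \right)} - 437 = -19 - 437 = -456$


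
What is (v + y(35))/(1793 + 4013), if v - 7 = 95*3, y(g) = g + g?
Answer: 181/2903 ≈ 0.062349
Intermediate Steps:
y(g) = 2*g
v = 292 (v = 7 + 95*3 = 7 + 285 = 292)
(v + y(35))/(1793 + 4013) = (292 + 2*35)/(1793 + 4013) = (292 + 70)/5806 = 362*(1/5806) = 181/2903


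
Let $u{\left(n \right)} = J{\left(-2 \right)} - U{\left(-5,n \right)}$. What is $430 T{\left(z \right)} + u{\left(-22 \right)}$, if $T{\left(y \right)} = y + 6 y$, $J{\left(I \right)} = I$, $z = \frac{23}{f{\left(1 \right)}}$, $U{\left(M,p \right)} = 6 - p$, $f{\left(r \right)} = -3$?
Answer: $- \frac{69320}{3} \approx -23107.0$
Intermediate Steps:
$z = - \frac{23}{3}$ ($z = \frac{23}{-3} = 23 \left(- \frac{1}{3}\right) = - \frac{23}{3} \approx -7.6667$)
$u{\left(n \right)} = -8 + n$ ($u{\left(n \right)} = -2 - \left(6 - n\right) = -2 + \left(-6 + n\right) = -8 + n$)
$T{\left(y \right)} = 7 y$
$430 T{\left(z \right)} + u{\left(-22 \right)} = 430 \cdot 7 \left(- \frac{23}{3}\right) - 30 = 430 \left(- \frac{161}{3}\right) - 30 = - \frac{69230}{3} - 30 = - \frac{69320}{3}$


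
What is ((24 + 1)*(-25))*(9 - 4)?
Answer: -3125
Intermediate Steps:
((24 + 1)*(-25))*(9 - 4) = (25*(-25))*5 = -625*5 = -3125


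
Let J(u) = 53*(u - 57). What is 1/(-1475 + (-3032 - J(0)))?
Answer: -1/1486 ≈ -0.00067295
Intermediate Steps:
J(u) = -3021 + 53*u (J(u) = 53*(-57 + u) = -3021 + 53*u)
1/(-1475 + (-3032 - J(0))) = 1/(-1475 + (-3032 - (-3021 + 53*0))) = 1/(-1475 + (-3032 - (-3021 + 0))) = 1/(-1475 + (-3032 - 1*(-3021))) = 1/(-1475 + (-3032 + 3021)) = 1/(-1475 - 11) = 1/(-1486) = -1/1486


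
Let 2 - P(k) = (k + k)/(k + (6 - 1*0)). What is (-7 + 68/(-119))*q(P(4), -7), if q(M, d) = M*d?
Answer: 318/5 ≈ 63.600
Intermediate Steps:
P(k) = 2 - 2*k/(6 + k) (P(k) = 2 - (k + k)/(k + (6 - 1*0)) = 2 - 2*k/(k + (6 + 0)) = 2 - 2*k/(k + 6) = 2 - 2*k/(6 + k))
(-7 + 68/(-119))*q(P(4), -7) = (-7 + 68/(-119))*((12/(6 + 4))*(-7)) = (-7 + 68*(-1/119))*((12/10)*(-7)) = (-7 - 4/7)*((12*(1/10))*(-7)) = -318*(-7)/35 = -53/7*(-42/5) = 318/5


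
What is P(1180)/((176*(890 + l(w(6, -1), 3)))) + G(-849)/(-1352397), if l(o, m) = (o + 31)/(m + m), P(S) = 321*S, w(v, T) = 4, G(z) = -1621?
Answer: 76877476999/31984189050 ≈ 2.4036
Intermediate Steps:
l(o, m) = (31 + o)/(2*m) (l(o, m) = (31 + o)/((2*m)) = (31 + o)*(1/(2*m)) = (31 + o)/(2*m))
P(1180)/((176*(890 + l(w(6, -1), 3)))) + G(-849)/(-1352397) = (321*1180)/((176*(890 + (½)*(31 + 4)/3))) - 1621/(-1352397) = 378780/((176*(890 + (½)*(⅓)*35))) - 1621*(-1/1352397) = 378780/((176*(890 + 35/6))) + 1621/1352397 = 378780/((176*(5375/6))) + 1621/1352397 = 378780/(473000/3) + 1621/1352397 = 378780*(3/473000) + 1621/1352397 = 56817/23650 + 1621/1352397 = 76877476999/31984189050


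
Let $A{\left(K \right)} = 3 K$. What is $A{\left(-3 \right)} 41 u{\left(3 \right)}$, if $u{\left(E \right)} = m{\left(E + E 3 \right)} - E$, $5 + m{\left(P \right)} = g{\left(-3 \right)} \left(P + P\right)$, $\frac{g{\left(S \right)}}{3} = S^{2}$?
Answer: $-236160$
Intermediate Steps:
$g{\left(S \right)} = 3 S^{2}$
$m{\left(P \right)} = -5 + 54 P$ ($m{\left(P \right)} = -5 + 3 \left(-3\right)^{2} \left(P + P\right) = -5 + 3 \cdot 9 \cdot 2 P = -5 + 27 \cdot 2 P = -5 + 54 P$)
$u{\left(E \right)} = -5 + 215 E$ ($u{\left(E \right)} = \left(-5 + 54 \left(E + E 3\right)\right) - E = \left(-5 + 54 \left(E + 3 E\right)\right) - E = \left(-5 + 54 \cdot 4 E\right) - E = \left(-5 + 216 E\right) - E = -5 + 215 E$)
$A{\left(-3 \right)} 41 u{\left(3 \right)} = 3 \left(-3\right) 41 \left(-5 + 215 \cdot 3\right) = \left(-9\right) 41 \left(-5 + 645\right) = \left(-369\right) 640 = -236160$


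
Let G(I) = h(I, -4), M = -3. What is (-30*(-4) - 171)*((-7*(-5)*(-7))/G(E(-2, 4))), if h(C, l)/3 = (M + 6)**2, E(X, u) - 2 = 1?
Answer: 4165/9 ≈ 462.78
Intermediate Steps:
E(X, u) = 3 (E(X, u) = 2 + 1 = 3)
h(C, l) = 27 (h(C, l) = 3*(-3 + 6)**2 = 3*3**2 = 3*9 = 27)
G(I) = 27
(-30*(-4) - 171)*((-7*(-5)*(-7))/G(E(-2, 4))) = (-30*(-4) - 171)*((-7*(-5)*(-7))/27) = (120 - 171)*((35*(-7))*(1/27)) = -(-12495)/27 = -51*(-245/27) = 4165/9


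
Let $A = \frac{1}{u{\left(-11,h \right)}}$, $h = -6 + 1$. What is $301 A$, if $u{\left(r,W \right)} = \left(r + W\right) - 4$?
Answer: $- \frac{301}{20} \approx -15.05$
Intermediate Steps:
$h = -5$
$u{\left(r,W \right)} = -4 + W + r$ ($u{\left(r,W \right)} = \left(W + r\right) - 4 = -4 + W + r$)
$A = - \frac{1}{20}$ ($A = \frac{1}{-4 - 5 - 11} = \frac{1}{-20} = - \frac{1}{20} \approx -0.05$)
$301 A = 301 \left(- \frac{1}{20}\right) = - \frac{301}{20}$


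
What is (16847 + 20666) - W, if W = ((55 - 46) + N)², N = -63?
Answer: 34597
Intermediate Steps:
W = 2916 (W = ((55 - 46) - 63)² = (9 - 63)² = (-54)² = 2916)
(16847 + 20666) - W = (16847 + 20666) - 1*2916 = 37513 - 2916 = 34597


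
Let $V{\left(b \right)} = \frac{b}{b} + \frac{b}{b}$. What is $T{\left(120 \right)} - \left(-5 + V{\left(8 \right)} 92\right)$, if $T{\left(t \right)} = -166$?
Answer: $-345$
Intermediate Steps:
$V{\left(b \right)} = 2$ ($V{\left(b \right)} = 1 + 1 = 2$)
$T{\left(120 \right)} - \left(-5 + V{\left(8 \right)} 92\right) = -166 - \left(-5 + 2 \cdot 92\right) = -166 - \left(-5 + 184\right) = -166 - 179 = -345$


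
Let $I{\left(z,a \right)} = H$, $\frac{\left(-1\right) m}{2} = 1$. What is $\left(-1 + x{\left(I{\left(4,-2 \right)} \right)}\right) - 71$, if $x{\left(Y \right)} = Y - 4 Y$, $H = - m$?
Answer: $-78$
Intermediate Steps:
$m = -2$ ($m = \left(-2\right) 1 = -2$)
$H = 2$ ($H = \left(-1\right) \left(-2\right) = 2$)
$I{\left(z,a \right)} = 2$
$x{\left(Y \right)} = - 3 Y$
$\left(-1 + x{\left(I{\left(4,-2 \right)} \right)}\right) - 71 = \left(-1 - 6\right) - 71 = -7 - 71 = -78$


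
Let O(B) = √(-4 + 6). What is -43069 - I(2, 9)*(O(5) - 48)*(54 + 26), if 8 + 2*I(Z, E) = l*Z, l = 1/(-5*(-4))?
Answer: -58237 + 316*√2 ≈ -57790.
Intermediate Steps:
O(B) = √2
l = 1/20 ≈ 0.050000
I(Z, E) = -4 + Z/40 (I(Z, E) = -4 + (Z/20)/2 = -4 + Z/40)
-43069 - I(2, 9)*(O(5) - 48)*(54 + 26) = -43069 - (-4 + (1/40)*2)*(√2 - 48)*(54 + 26) = -43069 - (-4 + 1/20)*(-48 + √2)*80 = -43069 - (-79)*(-3840 + 80*√2)/20 = -43069 - (15168 - 316*√2) = -43069 + (-15168 + 316*√2) = -58237 + 316*√2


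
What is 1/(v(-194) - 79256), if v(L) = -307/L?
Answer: -194/15375357 ≈ -1.2618e-5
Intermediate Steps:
1/(v(-194) - 79256) = 1/(-307/(-194) - 79256) = 1/(-307*(-1/194) - 79256) = 1/(307/194 - 79256) = 1/(-15375357/194) = -194/15375357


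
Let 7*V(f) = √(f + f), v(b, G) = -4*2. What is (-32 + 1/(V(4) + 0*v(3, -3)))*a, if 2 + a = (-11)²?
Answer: -3808 + 833*√2/4 ≈ -3513.5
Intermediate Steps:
v(b, G) = -8
a = 119 (a = -2 + (-11)² = -2 + 121 = 119)
V(f) = √2*√f/7 (V(f) = √(f + f)/7 = √(2*f)/7 = (√2*√f)/7 = √2*√f/7)
(-32 + 1/(V(4) + 0*v(3, -3)))*a = (-32 + 1/(√2*√4/7 + 0*(-8)))*119 = (-32 + 1/((⅐)*√2*2 + 0))*119 = (-32 + 1/(2*√2/7 + 0))*119 = (-32 + 1/(2*√2/7))*119 = (-32 + 7*√2/4)*119 = -3808 + 833*√2/4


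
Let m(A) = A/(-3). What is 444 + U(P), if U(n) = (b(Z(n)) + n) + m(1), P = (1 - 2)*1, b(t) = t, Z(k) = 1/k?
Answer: 1325/3 ≈ 441.67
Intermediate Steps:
m(A) = -A/3 (m(A) = A*(-1/3) = -A/3)
P = -1 (P = -1*1 = -1)
U(n) = -1/3 + n + 1/n (U(n) = (1/n + n) - 1/3*1 = (n + 1/n) - 1/3 = -1/3 + n + 1/n)
444 + U(P) = 444 + (-1/3 - 1 + 1/(-1)) = 444 + (-1/3 - 1 - 1) = 444 - 7/3 = 1325/3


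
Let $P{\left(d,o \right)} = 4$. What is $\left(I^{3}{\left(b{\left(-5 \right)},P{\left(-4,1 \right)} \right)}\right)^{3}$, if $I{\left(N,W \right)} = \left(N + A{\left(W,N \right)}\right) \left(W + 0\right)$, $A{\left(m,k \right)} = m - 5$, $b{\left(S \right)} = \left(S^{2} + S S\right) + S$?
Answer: $162036931496379416576$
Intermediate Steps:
$b{\left(S \right)} = S + 2 S^{2}$ ($b{\left(S \right)} = \left(S^{2} + S^{2}\right) + S = 2 S^{2} + S = S + 2 S^{2}$)
$A{\left(m,k \right)} = -5 + m$
$I{\left(N,W \right)} = W \left(-5 + N + W\right)$ ($I{\left(N,W \right)} = \left(N + \left(-5 + W\right)\right) \left(W + 0\right) = \left(-5 + N + W\right) W = W \left(-5 + N + W\right)$)
$\left(I^{3}{\left(b{\left(-5 \right)},P{\left(-4,1 \right)} \right)}\right)^{3} = \left(\left(4 \left(-5 - 5 \left(1 + 2 \left(-5\right)\right) + 4\right)\right)^{3}\right)^{3} = \left(\left(4 \left(-5 - 5 \left(1 - 10\right) + 4\right)\right)^{3}\right)^{3} = \left(\left(4 \left(-5 - -45 + 4\right)\right)^{3}\right)^{3} = \left(\left(4 \left(-5 + 45 + 4\right)\right)^{3}\right)^{3} = \left(\left(4 \cdot 44\right)^{3}\right)^{3} = \left(176^{3}\right)^{3} = 5451776^{3} = 162036931496379416576$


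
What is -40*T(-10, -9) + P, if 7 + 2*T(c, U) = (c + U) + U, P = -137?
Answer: 563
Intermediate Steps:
T(c, U) = -7/2 + U + c/2 (T(c, U) = -7/2 + ((c + U) + U)/2 = -7/2 + ((U + c) + U)/2 = -7/2 + (c + 2*U)/2 = -7/2 + (U + c/2) = -7/2 + U + c/2)
-40*T(-10, -9) + P = -40*(-7/2 - 9 + (½)*(-10)) - 137 = -40*(-7/2 - 9 - 5) - 137 = -40*(-35/2) - 137 = 700 - 137 = 563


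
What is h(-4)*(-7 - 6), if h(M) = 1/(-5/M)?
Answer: -52/5 ≈ -10.400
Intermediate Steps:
h(M) = -M/5
h(-4)*(-7 - 6) = (-⅕*(-4))*(-7 - 6) = (⅘)*(-13) = -52/5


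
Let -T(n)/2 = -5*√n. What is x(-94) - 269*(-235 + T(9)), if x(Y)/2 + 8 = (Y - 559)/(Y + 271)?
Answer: 9756527/177 ≈ 55122.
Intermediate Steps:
T(n) = 10*√n (T(n) = -(-10)*√n = 10*√n)
x(Y) = -16 + 2*(-559 + Y)/(271 + Y) (x(Y) = -16 + 2*((Y - 559)/(Y + 271)) = -16 + 2*((-559 + Y)/(271 + Y)) = -16 + 2*(-559 + Y)/(271 + Y))
x(-94) - 269*(-235 + T(9)) = 2*(-2727 - 7*(-94))/(271 - 94) - 269*(-235 + 10*√9) = 2*(-2727 + 658)/177 - 269*(-235 + 10*3) = 2*(1/177)*(-2069) - 269*(-235 + 30) = -4138/177 - 269*(-205) = -4138/177 - 1*(-55145) = -4138/177 + 55145 = 9756527/177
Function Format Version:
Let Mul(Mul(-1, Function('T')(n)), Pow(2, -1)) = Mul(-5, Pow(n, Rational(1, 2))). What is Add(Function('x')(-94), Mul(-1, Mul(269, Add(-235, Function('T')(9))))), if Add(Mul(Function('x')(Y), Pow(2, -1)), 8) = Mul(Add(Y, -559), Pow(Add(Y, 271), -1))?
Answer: Rational(9756527, 177) ≈ 55122.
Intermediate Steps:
Function('T')(n) = Mul(10, Pow(n, Rational(1, 2))) (Function('T')(n) = Mul(-2, Mul(-5, Pow(n, Rational(1, 2)))) = Mul(10, Pow(n, Rational(1, 2))))
Function('x')(Y) = Add(-16, Mul(2, Pow(Add(271, Y), -1), Add(-559, Y))) (Function('x')(Y) = Add(-16, Mul(2, Mul(Add(Y, -559), Pow(Add(Y, 271), -1)))) = Add(-16, Mul(2, Mul(Add(-559, Y), Pow(Add(271, Y), -1)))) = Add(-16, Mul(2, Mul(Pow(Add(271, Y), -1), Add(-559, Y)))) = Add(-16, Mul(2, Pow(Add(271, Y), -1), Add(-559, Y))))
Add(Function('x')(-94), Mul(-1, Mul(269, Add(-235, Function('T')(9))))) = Add(Mul(2, Pow(Add(271, -94), -1), Add(-2727, Mul(-7, -94))), Mul(-1, Mul(269, Add(-235, Mul(10, Pow(9, Rational(1, 2))))))) = Add(Mul(2, Pow(177, -1), Add(-2727, 658)), Mul(-1, Mul(269, Add(-235, Mul(10, 3))))) = Add(Mul(2, Rational(1, 177), -2069), Mul(-1, Mul(269, Add(-235, 30)))) = Add(Rational(-4138, 177), Mul(-1, Mul(269, -205))) = Add(Rational(-4138, 177), Mul(-1, -55145)) = Add(Rational(-4138, 177), 55145) = Rational(9756527, 177)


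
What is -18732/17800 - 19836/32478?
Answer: -40060779/24087850 ≈ -1.6631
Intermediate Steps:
-18732/17800 - 19836/32478 = -18732*1/17800 - 19836*1/32478 = -4683/4450 - 3306/5413 = -40060779/24087850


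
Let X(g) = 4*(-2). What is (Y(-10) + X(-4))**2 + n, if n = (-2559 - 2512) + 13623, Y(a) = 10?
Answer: 8556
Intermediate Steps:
n = 8552 (n = -5071 + 13623 = 8552)
X(g) = -8
(Y(-10) + X(-4))**2 + n = (10 - 8)**2 + 8552 = 2**2 + 8552 = 4 + 8552 = 8556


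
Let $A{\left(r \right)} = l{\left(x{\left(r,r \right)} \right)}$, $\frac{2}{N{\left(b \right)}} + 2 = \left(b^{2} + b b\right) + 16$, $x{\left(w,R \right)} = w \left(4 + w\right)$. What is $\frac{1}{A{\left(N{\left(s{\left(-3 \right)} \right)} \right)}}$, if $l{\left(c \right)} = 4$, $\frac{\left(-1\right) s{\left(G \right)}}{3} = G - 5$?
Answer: $\frac{1}{4} \approx 0.25$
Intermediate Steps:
$s{\left(G \right)} = 15 - 3 G$ ($s{\left(G \right)} = - 3 \left(G - 5\right) = - 3 \left(-5 + G\right) = 15 - 3 G$)
$N{\left(b \right)} = \frac{2}{14 + 2 b^{2}}$ ($N{\left(b \right)} = \frac{2}{-2 + \left(\left(b^{2} + b b\right) + 16\right)} = \frac{2}{-2 + \left(\left(b^{2} + b^{2}\right) + 16\right)} = \frac{2}{-2 + \left(2 b^{2} + 16\right)} = \frac{2}{-2 + \left(16 + 2 b^{2}\right)} = \frac{2}{14 + 2 b^{2}}$)
$A{\left(r \right)} = 4$
$\frac{1}{A{\left(N{\left(s{\left(-3 \right)} \right)} \right)}} = \frac{1}{4}$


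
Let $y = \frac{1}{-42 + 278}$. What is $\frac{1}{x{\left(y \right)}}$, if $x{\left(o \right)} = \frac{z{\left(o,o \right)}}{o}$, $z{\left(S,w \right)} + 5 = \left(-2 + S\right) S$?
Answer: $- \frac{236}{278951} \approx -0.00084603$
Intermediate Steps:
$y = \frac{1}{236} \approx 0.0042373$
$z{\left(S,w \right)} = -5 + S \left(-2 + S\right)$ ($z{\left(S,w \right)} = -5 + \left(-2 + S\right) S = -5 + S \left(-2 + S\right)$)
$x{\left(o \right)} = \frac{-5 + o^{2} - 2 o}{o}$
$\frac{1}{x{\left(y \right)}} = \frac{1}{-2 + \frac{1}{236} - 5 \frac{1}{\frac{1}{236}}} = \frac{1}{-2 + \frac{1}{236} - 1180} = \frac{1}{- \frac{278951}{236}} = - \frac{236}{278951}$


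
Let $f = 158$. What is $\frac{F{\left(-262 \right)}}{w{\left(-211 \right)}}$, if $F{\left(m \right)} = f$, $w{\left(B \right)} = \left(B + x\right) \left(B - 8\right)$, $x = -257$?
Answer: $\frac{79}{51246} \approx 0.0015416$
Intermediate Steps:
$w{\left(B \right)} = \left(-257 + B\right) \left(-8 + B\right)$ ($w{\left(B \right)} = \left(B - 257\right) \left(B - 8\right) = \left(-257 + B\right) \left(-8 + B\right)$)
$F{\left(m \right)} = 158$
$\frac{F{\left(-262 \right)}}{w{\left(-211 \right)}} = \frac{158}{2056 + \left(-211\right)^{2} - -55915} = \frac{158}{2056 + 44521 + 55915} = \frac{158}{102492} = 158 \cdot \frac{1}{102492} = \frac{79}{51246}$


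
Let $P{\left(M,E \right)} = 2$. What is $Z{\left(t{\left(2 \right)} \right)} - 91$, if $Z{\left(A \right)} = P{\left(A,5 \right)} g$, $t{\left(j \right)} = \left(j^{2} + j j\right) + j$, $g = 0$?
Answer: $-91$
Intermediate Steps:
$t{\left(j \right)} = j + 2 j^{2}$ ($t{\left(j \right)} = \left(j^{2} + j^{2}\right) + j = 2 j^{2} + j = j + 2 j^{2}$)
$Z{\left(A \right)} = 0$ ($Z{\left(A \right)} = 2 \cdot 0 = 0$)
$Z{\left(t{\left(2 \right)} \right)} - 91 = 0 - 91 = -91$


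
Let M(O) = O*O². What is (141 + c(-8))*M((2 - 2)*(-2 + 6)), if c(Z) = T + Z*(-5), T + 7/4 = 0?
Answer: 0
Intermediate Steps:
M(O) = O³
T = -7/4 (T = -7/4 + 0 = -7/4 ≈ -1.7500)
c(Z) = -7/4 - 5*Z (c(Z) = -7/4 + Z*(-5) = -7/4 - 5*Z)
(141 + c(-8))*M((2 - 2)*(-2 + 6)) = (141 + (-7/4 - 5*(-8)))*((2 - 2)*(-2 + 6))³ = (141 + (-7/4 + 40))*(0*4)³ = (141 + 153/4)*0³ = (717/4)*0 = 0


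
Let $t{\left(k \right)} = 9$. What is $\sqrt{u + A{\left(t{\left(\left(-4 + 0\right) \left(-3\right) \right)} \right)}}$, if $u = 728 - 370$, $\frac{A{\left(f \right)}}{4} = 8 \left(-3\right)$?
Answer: $\sqrt{262} \approx 16.186$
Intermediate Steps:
$A{\left(f \right)} = -96$ ($A{\left(f \right)} = 4 \cdot 8 \left(-3\right) = 4 \left(-24\right) = -96$)
$u = 358$
$\sqrt{u + A{\left(t{\left(\left(-4 + 0\right) \left(-3\right) \right)} \right)}} = \sqrt{358 - 96} = \sqrt{262}$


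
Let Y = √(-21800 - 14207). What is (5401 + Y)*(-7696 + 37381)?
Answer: 160328685 + 29685*I*√36007 ≈ 1.6033e+8 + 5.6329e+6*I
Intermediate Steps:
Y = I*√36007 (Y = √(-36007) = I*√36007 ≈ 189.76*I)
(5401 + Y)*(-7696 + 37381) = (5401 + I*√36007)*(-7696 + 37381) = (5401 + I*√36007)*29685 = 160328685 + 29685*I*√36007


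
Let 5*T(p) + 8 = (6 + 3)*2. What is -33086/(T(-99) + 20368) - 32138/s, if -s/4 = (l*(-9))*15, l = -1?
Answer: 10613077/183330 ≈ 57.891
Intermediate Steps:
T(p) = 2 (T(p) = -8/5 + ((6 + 3)*2)/5 = -8/5 + (9*2)/5 = -8/5 + (1/5)*18 = -8/5 + 18/5 = 2)
s = -540 (s = -4*(-1*(-9))*15 = -36*15 = -4*135 = -540)
-33086/(T(-99) + 20368) - 32138/s = -33086/(2 + 20368) - 32138/(-540) = -33086/20370 - 32138*(-1/540) = -33086*1/20370 + 16069/270 = -16543/10185 + 16069/270 = 10613077/183330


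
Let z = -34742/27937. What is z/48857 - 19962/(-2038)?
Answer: 13623211245731/1390851451171 ≈ 9.7949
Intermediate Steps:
z = -34742/27937 (z = -34742*1/27937 = -34742/27937 ≈ -1.2436)
z/48857 - 19962/(-2038) = -34742/27937/48857 - 19962/(-2038) = -34742/27937*1/48857 - 19962*(-1/2038) = -34742/1364918009 + 9981/1019 = 13623211245731/1390851451171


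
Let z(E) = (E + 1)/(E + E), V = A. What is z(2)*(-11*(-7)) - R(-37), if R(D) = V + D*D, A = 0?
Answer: -5245/4 ≈ -1311.3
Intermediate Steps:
V = 0
z(E) = (1 + E)/(2*E) (z(E) = (1 + E)/((2*E)) = (1 + E)*(1/(2*E)) = (1 + E)/(2*E))
R(D) = D² (R(D) = 0 + D*D = 0 + D² = D²)
z(2)*(-11*(-7)) - R(-37) = ((½)*(1 + 2)/2)*(-11*(-7)) - 1*(-37)² = ((½)*(½)*3)*77 - 1*1369 = (¾)*77 - 1369 = 231/4 - 1369 = -5245/4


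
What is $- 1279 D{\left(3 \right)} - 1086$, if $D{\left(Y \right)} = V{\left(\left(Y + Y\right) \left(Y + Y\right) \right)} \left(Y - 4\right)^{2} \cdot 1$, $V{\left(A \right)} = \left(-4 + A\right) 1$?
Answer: $-42014$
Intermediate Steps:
$V{\left(A \right)} = -4 + A$
$D{\left(Y \right)} = \left(-4 + Y\right)^{2} \left(-4 + 4 Y^{2}\right)$ ($D{\left(Y \right)} = \left(-4 + \left(Y + Y\right) \left(Y + Y\right)\right) \left(Y - 4\right)^{2} \cdot 1 = \left(-4 + 2 Y 2 Y\right) \left(-4 + Y\right)^{2} \cdot 1 = \left(-4 + 4 Y^{2}\right) \left(-4 + Y\right)^{2} \cdot 1 = \left(-4 + Y\right)^{2} \left(-4 + 4 Y^{2}\right) 1 = \left(-4 + Y\right)^{2} \left(-4 + 4 Y^{2}\right)$)
$- 1279 D{\left(3 \right)} - 1086 = - 1279 \cdot 4 \left(-4 + 3\right)^{2} \left(-1 + 3^{2}\right) - 1086 = - 1279 \cdot 4 \left(-1\right)^{2} \left(-1 + 9\right) - 1086 = - 1279 \cdot 4 \cdot 1 \cdot 8 - 1086 = \left(-1279\right) 32 - 1086 = -40928 - 1086 = -42014$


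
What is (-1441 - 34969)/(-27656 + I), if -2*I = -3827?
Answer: 14564/10297 ≈ 1.4144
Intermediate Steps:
I = 3827/2 (I = -½*(-3827) = 3827/2 ≈ 1913.5)
(-1441 - 34969)/(-27656 + I) = (-1441 - 34969)/(-27656 + 3827/2) = -36410/(-51485/2) = -36410*(-2/51485) = 14564/10297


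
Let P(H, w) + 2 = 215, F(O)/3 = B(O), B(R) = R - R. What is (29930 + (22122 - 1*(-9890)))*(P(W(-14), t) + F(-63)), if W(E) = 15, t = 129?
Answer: 13193646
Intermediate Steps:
B(R) = 0
F(O) = 0 (F(O) = 3*0 = 0)
P(H, w) = 213 (P(H, w) = -2 + 215 = 213)
(29930 + (22122 - 1*(-9890)))*(P(W(-14), t) + F(-63)) = (29930 + (22122 - 1*(-9890)))*(213 + 0) = (29930 + (22122 + 9890))*213 = (29930 + 32012)*213 = 61942*213 = 13193646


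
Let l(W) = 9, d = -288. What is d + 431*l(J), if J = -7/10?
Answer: 3591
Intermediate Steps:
J = -7/10 (J = -7*⅒ = -7/10 ≈ -0.70000)
d + 431*l(J) = -288 + 431*9 = -288 + 3879 = 3591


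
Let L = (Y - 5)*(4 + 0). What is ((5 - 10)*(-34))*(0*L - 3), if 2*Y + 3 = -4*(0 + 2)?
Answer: -510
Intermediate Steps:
Y = -11/2 (Y = -3/2 + (-4*(0 + 2))/2 = -3/2 + (-4*2)/2 = -3/2 + (1/2)*(-8) = -3/2 - 4 = -11/2 ≈ -5.5000)
L = -42 (L = (-11/2 - 5)*(4 + 0) = -21/2*4 = -42)
((5 - 10)*(-34))*(0*L - 3) = ((5 - 10)*(-34))*(0*(-42) - 3) = (-5*(-34))*(0 - 3) = 170*(-3) = -510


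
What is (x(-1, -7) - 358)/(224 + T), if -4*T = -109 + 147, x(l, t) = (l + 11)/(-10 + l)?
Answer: -2632/1573 ≈ -1.6732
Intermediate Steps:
x(l, t) = (11 + l)/(-10 + l)
T = -19/2 (T = -(-109 + 147)/4 = -¼*38 = -19/2 ≈ -9.5000)
(x(-1, -7) - 358)/(224 + T) = ((11 - 1)/(-10 - 1) - 358)/(224 - 19/2) = (10/(-11) - 358)/(429/2) = (-1/11*10 - 358)*(2/429) = (-10/11 - 358)*(2/429) = -3948/11*2/429 = -2632/1573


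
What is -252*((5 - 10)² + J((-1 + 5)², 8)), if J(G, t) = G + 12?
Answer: -13356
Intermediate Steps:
J(G, t) = 12 + G
-252*((5 - 10)² + J((-1 + 5)², 8)) = -252*((5 - 10)² + (12 + (-1 + 5)²)) = -252*((-5)² + (12 + 4²)) = -252*(25 + (12 + 16)) = -252*(25 + 28) = -252*53 = -13356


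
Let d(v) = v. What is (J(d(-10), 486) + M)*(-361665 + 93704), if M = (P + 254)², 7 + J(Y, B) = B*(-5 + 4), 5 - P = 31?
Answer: -13797579851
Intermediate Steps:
P = -26 (P = 5 - 1*31 = 5 - 31 = -26)
J(Y, B) = -7 - B (J(Y, B) = -7 + B*(-5 + 4) = -7 + B*(-1) = -7 - B)
M = 51984 (M = (-26 + 254)² = 228² = 51984)
(J(d(-10), 486) + M)*(-361665 + 93704) = ((-7 - 1*486) + 51984)*(-361665 + 93704) = ((-7 - 486) + 51984)*(-267961) = (-493 + 51984)*(-267961) = 51491*(-267961) = -13797579851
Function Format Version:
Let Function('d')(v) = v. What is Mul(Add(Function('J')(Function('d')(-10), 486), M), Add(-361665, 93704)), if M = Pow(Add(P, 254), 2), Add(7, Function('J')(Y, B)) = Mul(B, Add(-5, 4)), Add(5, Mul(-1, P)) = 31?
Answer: -13797579851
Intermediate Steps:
P = -26 (P = Add(5, Mul(-1, 31)) = Add(5, -31) = -26)
Function('J')(Y, B) = Add(-7, Mul(-1, B)) (Function('J')(Y, B) = Add(-7, Mul(B, Add(-5, 4))) = Add(-7, Mul(B, -1)) = Add(-7, Mul(-1, B)))
M = 51984 (M = Pow(Add(-26, 254), 2) = Pow(228, 2) = 51984)
Mul(Add(Function('J')(Function('d')(-10), 486), M), Add(-361665, 93704)) = Mul(Add(Add(-7, Mul(-1, 486)), 51984), Add(-361665, 93704)) = Mul(Add(Add(-7, -486), 51984), -267961) = Mul(Add(-493, 51984), -267961) = Mul(51491, -267961) = -13797579851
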